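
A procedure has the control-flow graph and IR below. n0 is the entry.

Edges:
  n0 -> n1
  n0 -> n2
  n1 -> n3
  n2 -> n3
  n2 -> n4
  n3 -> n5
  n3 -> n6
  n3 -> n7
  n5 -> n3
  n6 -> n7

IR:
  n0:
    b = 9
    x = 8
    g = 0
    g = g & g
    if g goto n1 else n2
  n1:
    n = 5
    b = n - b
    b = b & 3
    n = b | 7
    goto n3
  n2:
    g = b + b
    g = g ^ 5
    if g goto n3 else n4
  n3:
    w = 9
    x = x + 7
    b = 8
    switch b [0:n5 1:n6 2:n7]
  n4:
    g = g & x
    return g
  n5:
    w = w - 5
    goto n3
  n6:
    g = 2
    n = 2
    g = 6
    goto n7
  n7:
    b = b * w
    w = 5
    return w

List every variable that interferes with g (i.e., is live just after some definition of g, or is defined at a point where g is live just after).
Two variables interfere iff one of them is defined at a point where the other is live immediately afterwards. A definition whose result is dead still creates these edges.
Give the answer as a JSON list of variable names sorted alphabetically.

Answer: ["b", "w", "x"]

Derivation:
Per-block:
  n0: {b,g,x} / ∅
  n1: {b,n} / {b}
  n2: {g} / {b}
  n3: {b,w,x} / {x}
  n4: {g} / {g,x}
  n5: {w} / {w}
  n6: {g,n} / ∅
  n7: {b,w} / {b,w}

Liveness:
  n0: in=∅ out={b,x}
  n1: in={b,x} out={x}
  n2: in={b,x} out={g,x}
  n3: in={x} out={b,w,x}
  n4: in={g,x} out=∅
  n5: in={w,x} out={x}
  n6: in={b,w} out={b,w}
  n7: in={b,w} out=∅

Interference:
  b — {g,n,w,x}
  g — {b,w,x}
  n — {b,w,x}
  w — {b,g,n,x}
  x — {b,g,n,w}

N(g) = ["b", "w", "x"]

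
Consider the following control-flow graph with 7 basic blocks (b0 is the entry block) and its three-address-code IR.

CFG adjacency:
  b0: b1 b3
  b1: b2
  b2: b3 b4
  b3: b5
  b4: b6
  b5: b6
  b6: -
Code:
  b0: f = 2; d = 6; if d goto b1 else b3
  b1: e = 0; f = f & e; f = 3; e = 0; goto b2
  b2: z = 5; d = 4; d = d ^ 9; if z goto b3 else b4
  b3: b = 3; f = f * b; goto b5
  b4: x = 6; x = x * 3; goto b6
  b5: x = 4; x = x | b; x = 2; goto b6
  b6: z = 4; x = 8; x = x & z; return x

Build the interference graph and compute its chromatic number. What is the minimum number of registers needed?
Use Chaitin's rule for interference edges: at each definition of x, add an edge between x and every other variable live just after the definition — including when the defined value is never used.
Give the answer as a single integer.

Answer: 3

Working:
def/use:
  b0: def={d,f} ue=∅
  b1: def={e,f} ue={f}
  b2: def={d,z} ue=∅
  b3: def={b,f} ue={f}
  b4: def={x} ue=∅
  b5: def={x} ue={b}
  b6: def={x,z} ue=∅

Liveness:
  b0: in=∅ out={f}
  b1: in={f} out={f}
  b2: in={f} out={f}
  b3: in={f} out={b}
  b4: in=∅ out=∅
  b5: in={b} out=∅
  b6: in=∅ out=∅

Interference:
  b — {f,x}
  d — {f,z}
  e — {f}
  f — {b,d,e,z}
  x — {b,z}
  z — {d,f,x}

Chromatic number:
  {d,f,z} pairwise interfere (3-clique) ⇒ χ ≥ 3
  assign b→R1 d→R2 e→R1 f→R0 x→R0 z→R1 — no edge inside a register ⇒ χ ≤ 3
  χ = 3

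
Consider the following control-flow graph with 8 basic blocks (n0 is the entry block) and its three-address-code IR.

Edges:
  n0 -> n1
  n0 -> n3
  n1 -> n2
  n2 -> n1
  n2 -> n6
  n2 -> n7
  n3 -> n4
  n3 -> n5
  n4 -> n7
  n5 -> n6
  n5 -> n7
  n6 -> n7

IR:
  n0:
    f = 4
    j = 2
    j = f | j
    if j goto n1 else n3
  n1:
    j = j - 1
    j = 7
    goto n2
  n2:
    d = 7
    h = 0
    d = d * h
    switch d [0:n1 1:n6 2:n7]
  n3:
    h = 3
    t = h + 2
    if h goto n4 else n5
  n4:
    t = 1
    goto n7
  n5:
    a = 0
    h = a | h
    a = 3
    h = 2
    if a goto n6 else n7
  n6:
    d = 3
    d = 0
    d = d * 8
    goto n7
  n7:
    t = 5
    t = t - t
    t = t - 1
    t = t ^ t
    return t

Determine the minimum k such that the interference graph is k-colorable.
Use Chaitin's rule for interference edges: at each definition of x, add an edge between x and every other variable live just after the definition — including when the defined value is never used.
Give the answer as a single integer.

Answer: 3

Derivation:
Per-block:
  n0: def={f,j} ue=∅
  n1: def={j} ue={j}
  n2: def={d,h} ue=∅
  n3: def={h,t} ue=∅
  n4: def={t} ue=∅
  n5: def={a,h} ue={h}
  n6: def={d} ue=∅
  n7: def={t} ue=∅

Backward fixpoint:
  n0: in=∅ out={j}
  n1: in={j} out={j}
  n2: in={j} out={j}
  n3: in=∅ out={h}
  n4: in=∅ out=∅
  n5: in={h} out=∅
  n6: in=∅ out=∅
  n7: in=∅ out=∅

Interfere edges:
  a: {h}
  d: {h,j}
  f: {j}
  h: {a,d,j,t}
  j: {d,f,h}
  t: {h}

Registers:
  {d,h,j} pairwise interfere (3-clique) ⇒ χ ≥ 3
  assign a→r1 d→r2 f→r0 h→r0 j→r1 t→r1 — no edge inside a register ⇒ χ ≤ 3
  χ = 3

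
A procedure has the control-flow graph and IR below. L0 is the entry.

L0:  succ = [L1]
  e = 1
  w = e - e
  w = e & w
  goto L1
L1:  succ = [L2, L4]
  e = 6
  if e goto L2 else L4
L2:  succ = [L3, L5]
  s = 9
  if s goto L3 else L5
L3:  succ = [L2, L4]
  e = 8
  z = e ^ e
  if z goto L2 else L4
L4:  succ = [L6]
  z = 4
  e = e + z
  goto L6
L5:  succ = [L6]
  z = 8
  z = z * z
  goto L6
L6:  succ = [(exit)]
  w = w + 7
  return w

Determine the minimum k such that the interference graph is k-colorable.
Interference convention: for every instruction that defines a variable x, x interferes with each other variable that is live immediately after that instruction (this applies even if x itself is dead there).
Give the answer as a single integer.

Answer: 3

Working:
Per-block:
  L0: {e,w} / ∅
  L1: {e} / ∅
  L2: {s} / ∅
  L3: {e,z} / ∅
  L4: {e,z} / {e}
  L5: {z} / ∅
  L6: {w} / {w}

Liveness:
  L0: in=∅ out={w}
  L1: in={w} out={e,w}
  L2: in={w} out={w}
  L3: in={w} out={e,w}
  L4: in={e,w} out={w}
  L5: in={w} out={w}
  L6: in={w} out=∅

Interfere edges:
  e — {w,z}
  s — {w}
  w — {e,s,z}
  z — {e,w}

Registers:
  clique {e,w,z} ⇒ need ≥ 3
  3-colouring: r0={w}  r1={e,s}  r2={z}
  χ = 3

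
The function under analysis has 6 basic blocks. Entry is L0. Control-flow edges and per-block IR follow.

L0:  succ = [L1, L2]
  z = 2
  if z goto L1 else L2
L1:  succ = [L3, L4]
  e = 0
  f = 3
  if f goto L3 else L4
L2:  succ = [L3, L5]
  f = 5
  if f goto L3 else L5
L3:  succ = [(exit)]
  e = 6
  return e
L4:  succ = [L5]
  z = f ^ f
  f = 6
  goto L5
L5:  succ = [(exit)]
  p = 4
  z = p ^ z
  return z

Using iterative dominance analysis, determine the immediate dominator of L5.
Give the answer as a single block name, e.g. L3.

idom tree: L1←L0 L2←L0 L3←L0 L4←L1 L5←L0
Join-block Dom:
  L3: preds {L1,L2}: {L0,L1} ∩ {L0,L2} = {L0}; idom=L0
  L5: preds {L2,L4}: {L0,L2} ∩ {L0,L1,L4} = {L0}; idom=L0

idom(L5) = L0

Answer: L0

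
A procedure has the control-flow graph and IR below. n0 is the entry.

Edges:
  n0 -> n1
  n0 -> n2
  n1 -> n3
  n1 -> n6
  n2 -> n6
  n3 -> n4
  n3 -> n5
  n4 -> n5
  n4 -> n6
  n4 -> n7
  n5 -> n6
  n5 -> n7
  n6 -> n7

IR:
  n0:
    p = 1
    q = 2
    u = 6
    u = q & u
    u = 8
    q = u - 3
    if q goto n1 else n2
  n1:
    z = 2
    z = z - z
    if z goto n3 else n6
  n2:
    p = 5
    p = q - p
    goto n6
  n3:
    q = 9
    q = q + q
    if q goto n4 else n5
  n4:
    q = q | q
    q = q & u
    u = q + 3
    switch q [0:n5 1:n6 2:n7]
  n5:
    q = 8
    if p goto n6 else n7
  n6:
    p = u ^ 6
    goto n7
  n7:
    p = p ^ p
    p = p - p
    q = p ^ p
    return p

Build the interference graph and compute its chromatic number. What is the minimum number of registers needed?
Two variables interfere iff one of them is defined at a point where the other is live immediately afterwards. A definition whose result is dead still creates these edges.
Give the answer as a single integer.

Per-block:
  n0: def={p,q,u} ue=∅
  n1: def={z} ue=∅
  n2: def={p} ue={q}
  n3: def={q} ue=∅
  n4: def={q,u} ue={q,u}
  n5: def={q} ue={p}
  n6: def={p} ue={u}
  n7: def={p,q} ue={p}

Liveness:
  n0 li=∅ lo={p,q,u}
  n1 li={p,u} lo={p,u}
  n2 li={q,u} lo={u}
  n3 li={p,u} lo={p,q,u}
  n4 li={p,q,u} lo={p,u}
  n5 li={p,u} lo={p,u}
  n6 li={u} lo={p}
  n7 li={p} lo=∅

Interference:
  p — {q,u,z}
  q — {p,u}
  u — {p,q,z}
  z — {p,u}

Chromatic number:
  {p,q,u} pairwise interfere (3-clique) ⇒ χ ≥ 3
  assign p→c0 q→c2 u→c1 z→c2 — no edge inside a register ⇒ χ ≤ 3
  χ = 3

Answer: 3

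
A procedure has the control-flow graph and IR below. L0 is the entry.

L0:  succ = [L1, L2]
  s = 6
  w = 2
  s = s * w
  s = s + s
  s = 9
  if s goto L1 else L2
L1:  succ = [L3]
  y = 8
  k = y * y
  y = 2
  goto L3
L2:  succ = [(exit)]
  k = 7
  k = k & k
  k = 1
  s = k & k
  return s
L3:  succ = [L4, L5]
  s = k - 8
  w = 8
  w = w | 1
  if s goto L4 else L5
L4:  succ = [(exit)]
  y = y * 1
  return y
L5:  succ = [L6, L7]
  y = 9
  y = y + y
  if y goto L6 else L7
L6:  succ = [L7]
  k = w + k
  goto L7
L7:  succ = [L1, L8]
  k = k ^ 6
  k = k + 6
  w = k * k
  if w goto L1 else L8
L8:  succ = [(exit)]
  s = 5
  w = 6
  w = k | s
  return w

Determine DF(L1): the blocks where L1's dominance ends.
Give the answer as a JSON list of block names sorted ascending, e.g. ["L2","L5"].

Answer: ["L1"]

Working:
idom tree: L1←L0 L2←L0 L3←L1 L4←L3 L5←L3 L6←L5 L7←L5 L8←L7
Dom∩ at merges:
  L1: preds {L0,L7}: {L0} ∩ {L0,L1,L3,L5,L7} = {L0}; idom=L0
  L7: preds {L5,L6}: {L0,L1,L3,L5} ∩ {L0,L1,L3,L5,L6} = {L0,L1,L3,L5}; idom=L5

DF walk-up:
  join L1 pred L0: · stop@L0
  join L1 pred L7: L7→L5→L3→L1 stop@L0
  join L7 pred L5: · stop@L5
  join L7 pred L6: L6 stop@L5
  L0 → ∅
  L1 → {L1}
  L2 → ∅
  L3 → {L1}
  L4 → ∅
  L5 → {L1}
  L6 → {L7}
  L7 → {L1}
  L8 → ∅

DF(L1) = ["L1"]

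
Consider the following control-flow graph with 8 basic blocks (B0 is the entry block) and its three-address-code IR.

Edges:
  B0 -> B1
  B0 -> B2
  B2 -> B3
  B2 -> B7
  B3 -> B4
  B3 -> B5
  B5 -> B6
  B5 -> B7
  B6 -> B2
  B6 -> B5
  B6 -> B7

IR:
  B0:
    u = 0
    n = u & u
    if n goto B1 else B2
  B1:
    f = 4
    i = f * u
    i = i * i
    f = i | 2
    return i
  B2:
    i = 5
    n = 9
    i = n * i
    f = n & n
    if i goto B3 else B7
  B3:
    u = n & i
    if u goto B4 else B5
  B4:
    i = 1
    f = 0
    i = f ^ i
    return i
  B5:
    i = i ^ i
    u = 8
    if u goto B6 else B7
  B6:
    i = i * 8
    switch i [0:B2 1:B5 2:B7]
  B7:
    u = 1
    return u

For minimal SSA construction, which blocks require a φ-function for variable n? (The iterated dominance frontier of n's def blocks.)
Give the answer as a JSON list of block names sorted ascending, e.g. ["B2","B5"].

idom tree: B1←B0 B2←B0 B3←B2 B4←B3 B5←B3 B6←B5 B7←B2
Join-block Dom:
  B2: preds {B0,B6}: {B0} ∩ {B0,B2,B3,B5,B6} = {B0}; idom=B0
  B5: preds {B3,B6}: {B0,B2,B3} ∩ {B0,B2,B3,B5,B6} = {B0,B2,B3}; idom=B3
  B7: preds {B2,B5,B6}: {B0,B2} ∩ {B0,B2,B3,B5} ∩ {B0,B2,B3,B5,B6} = {B0,B2}; idom=B2

Frontier:
  B2←B0: walk · to B0
  B2←B6: walk B6→B5→B3→B2 to B0
  B5←B3: walk · to B3
  B5←B6: walk B6→B5 to B3
  B7←B2: walk · to B2
  B7←B5: walk B5→B3 to B2
  B7←B6: walk B6→B5→B3 to B2
  DF(B0)=∅
  DF(B1)=∅
  DF(B2)={B2}
  DF(B3)={B2,B7}
  DF(B4)=∅
  DF(B5)={B2,B5,B7}
  DF(B6)={B2,B5,B7}
  DF(B7)=∅

φ for n: defs {B0,B2}
  DF⁺ = {B2}

Answer: ["B2"]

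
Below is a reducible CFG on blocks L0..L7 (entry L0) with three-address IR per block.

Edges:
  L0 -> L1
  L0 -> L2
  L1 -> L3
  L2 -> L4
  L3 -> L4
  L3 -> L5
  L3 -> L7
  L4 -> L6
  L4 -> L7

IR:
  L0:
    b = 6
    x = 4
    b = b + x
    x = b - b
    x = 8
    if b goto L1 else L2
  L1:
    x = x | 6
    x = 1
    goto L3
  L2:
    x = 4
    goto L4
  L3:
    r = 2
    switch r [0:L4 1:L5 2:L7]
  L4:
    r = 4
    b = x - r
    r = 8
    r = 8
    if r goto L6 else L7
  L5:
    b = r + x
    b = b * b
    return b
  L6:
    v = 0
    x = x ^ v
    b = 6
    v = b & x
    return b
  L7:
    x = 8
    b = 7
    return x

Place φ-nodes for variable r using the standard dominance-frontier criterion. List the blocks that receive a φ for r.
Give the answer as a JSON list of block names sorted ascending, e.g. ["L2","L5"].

idom tree: L1←L0 L2←L0 L3←L1 L4←L0 L5←L3 L6←L4 L7←L0
Dom∩ at merges:
  L4: preds {L2,L3}: {L0,L2} ∩ {L0,L1,L3} = {L0}; idom=L0
  L7: preds {L3,L4}: {L0,L1,L3} ∩ {L0,L4} = {L0}; idom=L0

DF walk-up:
  join L4 pred L2: L2 stop@L0
  join L4 pred L3: L3→L1 stop@L0
  join L7 pred L3: L3→L1 stop@L0
  join L7 pred L4: L4 stop@L0
  L0: DF=∅
  L1: DF={L4,L7}
  L2: DF={L4}
  L3: DF={L4,L7}
  L4: DF={L7}
  L5: DF=∅
  L6: DF=∅
  L7: DF=∅

φ for r: defs {L3,L4}
  DF⁺ = {L4,L7}

Answer: ["L4", "L7"]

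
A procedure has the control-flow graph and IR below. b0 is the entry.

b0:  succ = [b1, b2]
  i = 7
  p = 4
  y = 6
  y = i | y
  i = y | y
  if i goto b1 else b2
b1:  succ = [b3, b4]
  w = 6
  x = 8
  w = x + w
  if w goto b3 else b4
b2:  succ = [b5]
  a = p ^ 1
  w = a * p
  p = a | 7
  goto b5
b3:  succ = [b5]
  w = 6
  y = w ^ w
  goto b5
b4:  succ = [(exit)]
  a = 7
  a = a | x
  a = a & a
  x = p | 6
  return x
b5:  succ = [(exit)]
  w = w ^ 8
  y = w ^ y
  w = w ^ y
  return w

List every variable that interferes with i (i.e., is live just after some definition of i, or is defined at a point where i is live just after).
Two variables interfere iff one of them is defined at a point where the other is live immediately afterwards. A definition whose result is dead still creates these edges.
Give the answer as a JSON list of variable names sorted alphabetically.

Answer: ["p", "y"]

Analysis:
Per-block:
  b0: def={i,p,y} ue=∅
  b1: def={w,x} ue=∅
  b2: def={a,p,w} ue={p}
  b3: def={w,y} ue=∅
  b4: def={a,x} ue={p,x}
  b5: def={w,y} ue={w,y}

Backward fixpoint:
  live b0: ∅→{p,y}
  live b1: {p}→{p,x}
  live b2: {p,y}→{w,y}
  live b3: ∅→{w,y}
  live b4: {p,x}→∅
  live b5: {w,y}→∅

Interference:
  a: {p,w,x,y}
  i: {p,y}
  p: {a,i,w,x,y}
  w: {a,p,x,y}
  x: {a,p,w}
  y: {a,i,p,w}

N(i) = ["p", "y"]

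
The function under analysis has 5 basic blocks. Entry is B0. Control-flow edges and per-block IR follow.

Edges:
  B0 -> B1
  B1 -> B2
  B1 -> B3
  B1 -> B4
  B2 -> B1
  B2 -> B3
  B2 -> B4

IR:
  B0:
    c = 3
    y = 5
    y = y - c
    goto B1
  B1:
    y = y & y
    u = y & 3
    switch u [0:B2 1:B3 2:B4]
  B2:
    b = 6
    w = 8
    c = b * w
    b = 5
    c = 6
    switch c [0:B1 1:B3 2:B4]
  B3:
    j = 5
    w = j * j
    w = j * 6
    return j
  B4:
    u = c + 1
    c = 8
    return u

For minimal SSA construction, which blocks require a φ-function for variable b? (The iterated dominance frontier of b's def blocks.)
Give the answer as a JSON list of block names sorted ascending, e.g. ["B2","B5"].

Answer: ["B1", "B3", "B4"]

Derivation:
idom tree: B1←B0 B2←B1 B3←B1 B4←B1
Dom∩ at merges:
  B1: preds {B0,B2}: {B0} ∩ {B0,B1,B2} = {B0}; idom=B0
  B3: preds {B1,B2}: {B0,B1} ∩ {B0,B1,B2} = {B0,B1}; idom=B1
  B4: preds {B1,B2}: {B0,B1} ∩ {B0,B1,B2} = {B0,B1}; idom=B1

DF walk-up:
  B1←B0: walk · to B0
  B1←B2: walk B2→B1 to B0
  B3←B1: walk · to B1
  B3←B2: walk B2 to B1
  B4←B1: walk · to B1
  B4←B2: walk B2 to B1
  B0 → ∅
  B1 → {B1}
  B2 → {B1,B3,B4}
  B3 → ∅
  B4 → ∅

φ for b: defs {B2}
  DF⁺ = {B1,B3,B4}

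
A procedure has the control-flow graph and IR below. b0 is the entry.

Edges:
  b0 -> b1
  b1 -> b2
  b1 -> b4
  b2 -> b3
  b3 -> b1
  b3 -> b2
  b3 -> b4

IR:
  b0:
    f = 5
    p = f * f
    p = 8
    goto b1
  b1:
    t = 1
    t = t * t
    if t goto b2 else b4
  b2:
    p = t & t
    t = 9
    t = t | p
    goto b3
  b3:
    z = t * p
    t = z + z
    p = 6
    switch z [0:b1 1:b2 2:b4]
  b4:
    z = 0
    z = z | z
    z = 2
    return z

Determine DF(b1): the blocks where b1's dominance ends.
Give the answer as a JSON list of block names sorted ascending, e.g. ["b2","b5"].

idom tree: b1←b0 b2←b1 b3←b2 b4←b1
Dom at joins:
  b1: preds {b0,b3}: {b0} ∩ {b0,b1,b2,b3} = {b0}; idom=b0
  b2: preds {b1,b3}: {b0,b1} ∩ {b0,b1,b2,b3} = {b0,b1}; idom=b1
  b4: preds {b1,b3}: {b0,b1} ∩ {b0,b1,b2,b3} = {b0,b1}; idom=b1

DF derivation:
  b1←b0: walk · to b0
  b1←b3: walk b3→b2→b1 to b0
  b2←b1: walk · to b1
  b2←b3: walk b3→b2 to b1
  b4←b1: walk · to b1
  b4←b3: walk b3→b2 to b1
  b0 → ∅
  b1 → {b1}
  b2 → {b1,b2,b4}
  b3 → {b1,b2,b4}
  b4 → ∅

DF(b1) = ["b1"]

Answer: ["b1"]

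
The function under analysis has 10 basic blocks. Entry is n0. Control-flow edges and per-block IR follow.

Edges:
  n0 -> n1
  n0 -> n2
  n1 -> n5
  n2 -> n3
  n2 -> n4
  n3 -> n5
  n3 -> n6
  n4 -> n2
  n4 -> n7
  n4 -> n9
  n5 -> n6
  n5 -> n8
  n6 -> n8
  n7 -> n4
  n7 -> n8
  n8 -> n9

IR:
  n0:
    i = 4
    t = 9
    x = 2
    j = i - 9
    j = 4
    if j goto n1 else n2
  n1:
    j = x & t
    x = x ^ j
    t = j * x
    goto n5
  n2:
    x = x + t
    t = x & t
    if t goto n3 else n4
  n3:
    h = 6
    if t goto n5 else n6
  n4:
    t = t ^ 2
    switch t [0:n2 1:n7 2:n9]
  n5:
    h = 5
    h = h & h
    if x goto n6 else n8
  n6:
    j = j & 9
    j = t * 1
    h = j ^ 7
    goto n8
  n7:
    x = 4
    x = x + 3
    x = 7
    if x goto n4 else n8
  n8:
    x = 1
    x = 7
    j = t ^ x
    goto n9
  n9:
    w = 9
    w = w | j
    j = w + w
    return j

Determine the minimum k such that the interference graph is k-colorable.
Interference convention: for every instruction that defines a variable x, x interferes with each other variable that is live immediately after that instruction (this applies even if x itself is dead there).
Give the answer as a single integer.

Answer: 4

Working:
Per-block:
  n0: def={i,j,t,x} ue=∅
  n1: def={j,t,x} ue={t,x}
  n2: def={t,x} ue={t,x}
  n3: def={h} ue={t}
  n4: def={t} ue={t}
  n5: def={h} ue={x}
  n6: def={h,j} ue={j,t}
  n7: def={x} ue=∅
  n8: def={j,x} ue={t}
  n9: def={j,w} ue={j}

Backward fixpoint:
  live n0: ∅→{j,t,x}
  live n1: {t,x}→{j,t,x}
  live n2: {j,t,x}→{j,t,x}
  live n3: {j,t,x}→{j,t,x}
  live n4: {j,t,x}→{j,t,x}
  live n5: {j,t,x}→{j,t}
  live n6: {j,t}→{t}
  live n7: {j,t}→{j,t,x}
  live n8: {t}→{j}
  live n9: {j}→∅

Conflict graph:
  h↔{j,t,x}
  i↔{t,x}
  j↔{h,t,w,x}
  t↔{h,i,j,x}
  w↔{j}
  x↔{h,i,j,t}

Registers:
  lower bound: {h,j,t,x} mutually conflict ⇒ χ ≥ 4
  4-colouring: r0={i,j}  r1={t,w}  r2={x}  r3={h}
  χ = 4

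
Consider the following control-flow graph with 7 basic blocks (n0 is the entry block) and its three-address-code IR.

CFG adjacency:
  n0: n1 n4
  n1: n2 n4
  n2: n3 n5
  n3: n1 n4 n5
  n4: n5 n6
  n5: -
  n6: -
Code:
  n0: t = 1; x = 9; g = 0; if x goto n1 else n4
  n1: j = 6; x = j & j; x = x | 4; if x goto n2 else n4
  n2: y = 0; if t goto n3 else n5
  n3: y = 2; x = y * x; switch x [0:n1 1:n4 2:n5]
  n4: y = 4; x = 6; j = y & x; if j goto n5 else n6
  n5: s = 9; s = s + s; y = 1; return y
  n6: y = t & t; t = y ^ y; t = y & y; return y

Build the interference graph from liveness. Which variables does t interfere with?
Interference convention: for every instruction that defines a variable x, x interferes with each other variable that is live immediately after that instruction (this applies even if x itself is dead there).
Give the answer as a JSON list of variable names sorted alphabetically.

Answer: ["g", "j", "x", "y"]

Analysis:
Per-block:
  n0: def={g,t,x} ue=∅
  n1: def={j,x} ue=∅
  n2: def={y} ue={t}
  n3: def={x,y} ue={x}
  n4: def={j,x,y} ue=∅
  n5: def={s,y} ue=∅
  n6: def={t,y} ue={t}

Live sets:
  n0 li=∅ lo={t}
  n1 li={t} lo={t,x}
  n2 li={t,x} lo={t,x}
  n3 li={t,x} lo={t}
  n4 li={t} lo={t}
  n5 li=∅ lo=∅
  n6 li={t} lo=∅

Conflict graph:
  g: {t,x}
  j: {t}
  s: ∅
  t: {g,j,x,y}
  x: {g,t,y}
  y: {t,x}

N(t) = ["g", "j", "x", "y"]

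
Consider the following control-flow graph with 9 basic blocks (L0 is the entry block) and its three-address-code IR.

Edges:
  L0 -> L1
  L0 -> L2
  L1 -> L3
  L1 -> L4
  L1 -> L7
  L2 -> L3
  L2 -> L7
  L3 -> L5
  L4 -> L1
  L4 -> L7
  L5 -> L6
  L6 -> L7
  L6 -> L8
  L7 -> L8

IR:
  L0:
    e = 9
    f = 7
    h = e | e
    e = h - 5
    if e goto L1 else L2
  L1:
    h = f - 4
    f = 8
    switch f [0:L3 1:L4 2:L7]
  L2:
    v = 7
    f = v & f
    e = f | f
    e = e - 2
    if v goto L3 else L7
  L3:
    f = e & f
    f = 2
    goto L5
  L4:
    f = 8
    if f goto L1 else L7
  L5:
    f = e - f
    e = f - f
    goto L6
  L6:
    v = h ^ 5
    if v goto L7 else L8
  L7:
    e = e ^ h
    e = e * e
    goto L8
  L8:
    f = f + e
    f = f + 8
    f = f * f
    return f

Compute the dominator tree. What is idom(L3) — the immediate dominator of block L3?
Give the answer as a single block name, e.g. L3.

Answer: L0

Working:
idom tree: L1←L0 L2←L0 L3←L0 L4←L1 L5←L3 L6←L5 L7←L0 L8←L0
Dom at joins:
  L1: preds {L0,L4}: {L0} ∩ {L0,L1,L4} = {L0}; idom=L0
  L3: preds {L1,L2}: {L0,L1} ∩ {L0,L2} = {L0}; idom=L0
  L7: preds {L1,L2,L4,L6}: {L0,L1} ∩ {L0,L2} ∩ {L0,L1,L4} ∩ {L0,L3,L5,L6} = {L0}; idom=L0
  L8: preds {L6,L7}: {L0,L3,L5,L6} ∩ {L0,L7} = {L0}; idom=L0

idom(L3) = L0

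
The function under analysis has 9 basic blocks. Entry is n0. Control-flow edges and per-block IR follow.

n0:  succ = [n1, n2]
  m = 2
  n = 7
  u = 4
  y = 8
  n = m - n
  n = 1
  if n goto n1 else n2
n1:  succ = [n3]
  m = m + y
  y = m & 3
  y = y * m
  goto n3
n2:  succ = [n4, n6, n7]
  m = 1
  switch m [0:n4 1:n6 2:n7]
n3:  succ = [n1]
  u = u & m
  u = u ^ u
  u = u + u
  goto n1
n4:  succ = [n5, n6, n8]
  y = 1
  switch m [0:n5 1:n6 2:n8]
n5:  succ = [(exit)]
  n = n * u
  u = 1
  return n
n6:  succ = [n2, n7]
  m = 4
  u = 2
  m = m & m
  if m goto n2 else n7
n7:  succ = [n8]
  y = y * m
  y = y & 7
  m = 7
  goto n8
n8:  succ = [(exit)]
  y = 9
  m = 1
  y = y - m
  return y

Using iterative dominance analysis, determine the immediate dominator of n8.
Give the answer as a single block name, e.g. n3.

Answer: n2

Analysis:
idom tree: n1←n0 n2←n0 n3←n1 n4←n2 n5←n4 n6←n2 n7←n2 n8←n2
Join-block Dom:
  n1: preds {n0,n3}: {n0} ∩ {n0,n1,n3} = {n0}; idom=n0
  n2: preds {n0,n6}: {n0} ∩ {n0,n2,n6} = {n0}; idom=n0
  n6: preds {n2,n4}: {n0,n2} ∩ {n0,n2,n4} = {n0,n2}; idom=n2
  n7: preds {n2,n6}: {n0,n2} ∩ {n0,n2,n6} = {n0,n2}; idom=n2
  n8: preds {n4,n7}: {n0,n2,n4} ∩ {n0,n2,n7} = {n0,n2}; idom=n2

idom(n8) = n2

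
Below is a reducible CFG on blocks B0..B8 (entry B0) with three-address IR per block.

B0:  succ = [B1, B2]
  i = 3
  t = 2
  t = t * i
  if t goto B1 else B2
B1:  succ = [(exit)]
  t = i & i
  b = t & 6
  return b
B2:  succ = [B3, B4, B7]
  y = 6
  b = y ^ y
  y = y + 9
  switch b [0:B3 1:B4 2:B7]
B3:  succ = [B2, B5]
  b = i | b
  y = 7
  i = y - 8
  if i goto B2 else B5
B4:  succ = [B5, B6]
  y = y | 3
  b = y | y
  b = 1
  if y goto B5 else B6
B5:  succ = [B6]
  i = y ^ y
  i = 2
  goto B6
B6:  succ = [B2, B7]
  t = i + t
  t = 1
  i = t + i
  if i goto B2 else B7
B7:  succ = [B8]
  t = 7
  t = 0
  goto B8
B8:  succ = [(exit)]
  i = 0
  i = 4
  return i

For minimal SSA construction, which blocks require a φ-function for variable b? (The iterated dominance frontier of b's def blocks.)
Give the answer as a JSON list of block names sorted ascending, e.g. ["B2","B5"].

Answer: ["B2", "B5", "B6", "B7"]

Analysis:
idom tree: B1←B0 B2←B0 B3←B2 B4←B2 B5←B2 B6←B2 B7←B2 B8←B7
Dom at joins:
  B2: preds {B0,B3,B6}: {B0} ∩ {B0,B2,B3} ∩ {B0,B2,B6} = {B0}; idom=B0
  B5: preds {B3,B4}: {B0,B2,B3} ∩ {B0,B2,B4} = {B0,B2}; idom=B2
  B6: preds {B4,B5}: {B0,B2,B4} ∩ {B0,B2,B5} = {B0,B2}; idom=B2
  B7: preds {B2,B6}: {B0,B2} ∩ {B0,B2,B6} = {B0,B2}; idom=B2

Frontier:
  B2←B0: walk · to B0
  B2←B3: walk B3→B2 to B0
  B2←B6: walk B6→B2 to B0
  B5←B3: walk B3 to B2
  B5←B4: walk B4 to B2
  B6←B4: walk B4 to B2
  B6←B5: walk B5 to B2
  B7←B2: walk · to B2
  B7←B6: walk B6 to B2
  B0: DF=∅
  B1: DF=∅
  B2: DF={B2}
  B3: DF={B2,B5}
  B4: DF={B5,B6}
  B5: DF={B6}
  B6: DF={B2,B7}
  B7: DF=∅
  B8: DF=∅

φ for b: defs {B1,B2,B3,B4}
  DF⁺ = {B2,B5,B6,B7}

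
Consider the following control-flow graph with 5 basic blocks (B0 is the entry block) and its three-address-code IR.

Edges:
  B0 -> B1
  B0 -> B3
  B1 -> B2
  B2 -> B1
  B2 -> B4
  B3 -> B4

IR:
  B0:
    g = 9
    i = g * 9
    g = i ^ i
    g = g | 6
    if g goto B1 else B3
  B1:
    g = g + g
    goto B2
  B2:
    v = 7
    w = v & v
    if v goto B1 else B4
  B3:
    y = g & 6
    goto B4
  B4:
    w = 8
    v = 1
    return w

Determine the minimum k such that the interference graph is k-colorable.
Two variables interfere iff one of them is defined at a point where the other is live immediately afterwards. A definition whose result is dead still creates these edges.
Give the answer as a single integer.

Per-block:
  B0 def {g,i} use ∅
  B1 def {g} use {g}
  B2 def {v,w} use ∅
  B3 def {y} use {g}
  B4 def {v,w} use ∅

Backward fixpoint:
  B0 li=∅ lo={g}
  B1 li={g} lo={g}
  B2 li={g} lo={g}
  B3 li={g} lo=∅
  B4 li=∅ lo=∅

Interfere edges:
  g: {v,w}
  i: ∅
  v: {g,w}
  w: {g,v}
  y: ∅

Colouring:
  lower bound: {g,v,w} mutually conflict ⇒ χ ≥ 3
  assign g→r0 i→r0 v→r1 w→r2 y→r0 — no edge inside a register ⇒ χ ≤ 3
  χ = 3

Answer: 3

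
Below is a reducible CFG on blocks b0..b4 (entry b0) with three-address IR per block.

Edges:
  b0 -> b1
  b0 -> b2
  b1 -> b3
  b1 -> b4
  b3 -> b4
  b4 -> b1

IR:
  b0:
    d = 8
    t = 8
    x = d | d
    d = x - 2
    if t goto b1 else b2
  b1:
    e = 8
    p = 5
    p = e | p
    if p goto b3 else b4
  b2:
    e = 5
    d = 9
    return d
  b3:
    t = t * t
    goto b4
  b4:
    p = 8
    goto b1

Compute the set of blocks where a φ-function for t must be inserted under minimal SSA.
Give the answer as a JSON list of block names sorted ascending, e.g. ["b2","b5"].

idom tree: b1←b0 b2←b0 b3←b1 b4←b1
Join-block Dom:
  b1: preds {b0,b4}: {b0} ∩ {b0,b1,b4} = {b0}; idom=b0
  b4: preds {b1,b3}: {b0,b1} ∩ {b0,b1,b3} = {b0,b1}; idom=b1

DF derivation:
  b1←b0: walk · to b0
  b1←b4: walk b4→b1 to b0
  b4←b1: walk · to b1
  b4←b3: walk b3 to b1
  b0: DF=∅
  b1: DF={b1}
  b2: DF=∅
  b3: DF={b4}
  b4: DF={b1}

φ for t: defs {b0,b3}
  DF⁺ = {b1,b4}

Answer: ["b1", "b4"]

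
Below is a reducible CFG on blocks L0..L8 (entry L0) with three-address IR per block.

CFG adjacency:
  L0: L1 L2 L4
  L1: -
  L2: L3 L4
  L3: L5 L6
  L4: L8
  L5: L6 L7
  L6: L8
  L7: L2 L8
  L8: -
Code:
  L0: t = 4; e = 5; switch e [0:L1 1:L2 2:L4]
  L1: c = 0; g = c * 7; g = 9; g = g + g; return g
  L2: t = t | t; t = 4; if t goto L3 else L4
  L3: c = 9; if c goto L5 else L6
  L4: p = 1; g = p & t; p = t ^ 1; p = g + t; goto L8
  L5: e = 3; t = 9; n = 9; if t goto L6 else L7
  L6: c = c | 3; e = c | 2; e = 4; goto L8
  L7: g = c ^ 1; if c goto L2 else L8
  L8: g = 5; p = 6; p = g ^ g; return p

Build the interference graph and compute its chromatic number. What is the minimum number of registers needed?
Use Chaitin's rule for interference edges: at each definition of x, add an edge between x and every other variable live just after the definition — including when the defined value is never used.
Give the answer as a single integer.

def/use:
  L0: {e,t} / ∅
  L1: {c,g} / ∅
  L2: {t} / {t}
  L3: {c} / ∅
  L4: {g,p} / {t}
  L5: {e,n,t} / ∅
  L6: {c,e} / {c}
  L7: {g} / {c}
  L8: {g,p} / ∅

Liveness:
  L0: in=∅ out={t}
  L1: in=∅ out=∅
  L2: in={t} out={t}
  L3: in=∅ out={c}
  L4: in={t} out=∅
  L5: in={c} out={c,t}
  L6: in={c} out=∅
  L7: in={c,t} out={t}
  L8: in=∅ out=∅

Interference:
  c: {e,g,n,t}
  e: {c,t}
  g: {c,p,t}
  n: {c,t}
  p: {g,t}
  t: {c,e,g,n,p}

Chromatic number:
  clique {c,e,t} ⇒ need ≥ 3
  assign c→r1 e→r2 g→r2 n→r2 p→r1 t→r0 — no edge inside a register ⇒ χ ≤ 3
  χ = 3

Answer: 3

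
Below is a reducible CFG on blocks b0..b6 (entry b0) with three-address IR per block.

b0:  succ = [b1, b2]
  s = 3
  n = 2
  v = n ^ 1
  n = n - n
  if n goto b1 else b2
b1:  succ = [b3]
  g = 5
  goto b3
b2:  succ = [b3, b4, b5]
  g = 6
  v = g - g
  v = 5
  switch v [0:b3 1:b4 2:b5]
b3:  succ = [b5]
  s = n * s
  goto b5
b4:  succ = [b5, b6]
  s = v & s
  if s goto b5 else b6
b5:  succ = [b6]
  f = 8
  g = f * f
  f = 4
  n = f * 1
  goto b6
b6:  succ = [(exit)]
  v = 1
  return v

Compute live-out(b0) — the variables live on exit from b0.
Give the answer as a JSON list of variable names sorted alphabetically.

Answer: ["n", "s"]

Derivation:
def/use:
  b0: {n,s,v} / ∅
  b1: {g} / ∅
  b2: {g,v} / ∅
  b3: {s} / {n,s}
  b4: {s} / {s,v}
  b5: {f,g,n} / ∅
  b6: {v} / ∅

Backward fixpoint:
  b0 li=∅ lo={n,s}
  b1 li={n,s} lo={n,s}
  b2 li={n,s} lo={n,s,v}
  b3 li={n,s} lo=∅
  b4 li={s,v} lo=∅
  b5 li=∅ lo=∅
  b6 li=∅ lo=∅

live-out(b0) = ["n", "s"]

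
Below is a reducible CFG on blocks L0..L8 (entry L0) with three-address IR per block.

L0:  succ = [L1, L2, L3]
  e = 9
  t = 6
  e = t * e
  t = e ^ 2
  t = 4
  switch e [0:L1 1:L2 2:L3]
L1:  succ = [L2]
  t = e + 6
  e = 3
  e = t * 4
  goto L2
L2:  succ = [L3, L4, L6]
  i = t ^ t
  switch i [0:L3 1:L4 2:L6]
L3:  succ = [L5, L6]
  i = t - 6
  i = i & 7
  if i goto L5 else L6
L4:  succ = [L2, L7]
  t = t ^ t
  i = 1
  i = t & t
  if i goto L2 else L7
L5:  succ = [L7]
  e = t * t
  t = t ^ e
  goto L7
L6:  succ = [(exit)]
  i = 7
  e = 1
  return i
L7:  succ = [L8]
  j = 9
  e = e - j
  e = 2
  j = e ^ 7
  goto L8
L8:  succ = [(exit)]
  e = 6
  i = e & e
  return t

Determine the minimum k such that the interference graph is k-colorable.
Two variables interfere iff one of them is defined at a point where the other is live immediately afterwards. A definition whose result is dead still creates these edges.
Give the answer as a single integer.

Answer: 3

Analysis:
Per-block:
  L0: {e,t} / ∅
  L1: {e,t} / {e}
  L2: {i} / {t}
  L3: {i} / {t}
  L4: {i,t} / {t}
  L5: {e,t} / {t}
  L6: {e,i} / ∅
  L7: {e,j} / {e}
  L8: {e,i} / {t}

Backward fixpoint:
  L0 li=∅ lo={e,t}
  L1 li={e} lo={e,t}
  L2 li={e,t} lo={e,t}
  L3 li={t} lo={t}
  L4 li={e,t} lo={e,t}
  L5 li={t} lo={e,t}
  L6 li=∅ lo=∅
  L7 li={e,t} lo={t}
  L8 li={t} lo=∅

Interfere edges:
  e — {i,j,t}
  i — {e,t}
  j — {e,t}
  t — {e,i,j}

Chromatic number:
  lower bound: {e,i,t} mutually conflict ⇒ χ ≥ 3
  3-colouring: r0={e}  r1={t}  r2={i,j}
  χ = 3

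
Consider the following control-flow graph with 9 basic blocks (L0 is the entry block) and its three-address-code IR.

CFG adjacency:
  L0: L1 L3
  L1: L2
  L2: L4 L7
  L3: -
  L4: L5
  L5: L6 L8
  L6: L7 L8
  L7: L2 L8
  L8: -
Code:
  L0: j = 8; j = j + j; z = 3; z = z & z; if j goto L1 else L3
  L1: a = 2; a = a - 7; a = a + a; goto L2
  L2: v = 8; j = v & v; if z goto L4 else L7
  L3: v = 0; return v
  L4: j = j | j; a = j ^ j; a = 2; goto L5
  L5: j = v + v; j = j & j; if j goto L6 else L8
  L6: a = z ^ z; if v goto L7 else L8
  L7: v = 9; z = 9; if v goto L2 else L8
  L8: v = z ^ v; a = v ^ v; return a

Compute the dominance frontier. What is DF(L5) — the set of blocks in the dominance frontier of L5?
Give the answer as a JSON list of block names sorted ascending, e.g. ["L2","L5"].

Answer: ["L7", "L8"]

Derivation:
idom tree: L1←L0 L2←L1 L3←L0 L4←L2 L5←L4 L6←L5 L7←L2 L8←L2
Dom∩ at merges:
  L2: preds {L1,L7}: {L0,L1} ∩ {L0,L1,L2,L7} = {L0,L1}; idom=L1
  L7: preds {L2,L6}: {L0,L1,L2} ∩ {L0,L1,L2,L4,L5,L6} = {L0,L1,L2}; idom=L2
  L8: preds {L5,L6,L7}: {L0,L1,L2,L4,L5} ∩ {L0,L1,L2,L4,L5,L6} ∩ {L0,L1,L2,L7} = {L0,L1,L2}; idom=L2

DF derivation:
  L2←L1: walk · to L1
  L2←L7: walk L7→L2 to L1
  L7←L2: walk · to L2
  L7←L6: walk L6→L5→L4 to L2
  L8←L5: walk L5→L4 to L2
  L8←L6: walk L6→L5→L4 to L2
  L8←L7: walk L7 to L2
  L0 → ∅
  L1 → ∅
  L2 → {L2}
  L3 → ∅
  L4 → {L7,L8}
  L5 → {L7,L8}
  L6 → {L7,L8}
  L7 → {L2,L8}
  L8 → ∅

DF(L5) = ["L7", "L8"]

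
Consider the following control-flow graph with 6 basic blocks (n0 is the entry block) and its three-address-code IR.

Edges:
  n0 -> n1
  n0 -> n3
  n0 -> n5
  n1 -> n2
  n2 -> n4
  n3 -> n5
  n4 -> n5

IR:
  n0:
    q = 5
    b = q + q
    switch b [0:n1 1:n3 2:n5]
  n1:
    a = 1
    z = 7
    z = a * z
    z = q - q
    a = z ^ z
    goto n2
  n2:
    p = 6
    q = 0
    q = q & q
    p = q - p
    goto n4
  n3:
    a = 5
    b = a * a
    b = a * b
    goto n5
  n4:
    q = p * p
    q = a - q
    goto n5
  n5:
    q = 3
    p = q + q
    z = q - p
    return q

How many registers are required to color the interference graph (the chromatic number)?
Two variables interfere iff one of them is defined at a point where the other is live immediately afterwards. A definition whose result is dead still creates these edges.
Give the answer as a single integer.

Answer: 3

Analysis:
Per-block:
  n0: def={b,q} ue=∅
  n1: def={a,z} ue={q}
  n2: def={p,q} ue=∅
  n3: def={a,b} ue=∅
  n4: def={q} ue={a,p}
  n5: def={p,q,z} ue=∅

Live sets:
  n0 li=∅ lo={q}
  n1 li={q} lo={a}
  n2 li={a} lo={a,p}
  n3 li=∅ lo=∅
  n4 li={a,p} lo=∅
  n5 li=∅ lo=∅

Interfere edges:
  a↔{b,p,q,z}
  b↔{a,q}
  p↔{a,q}
  q↔{a,b,p,z}
  z↔{a,q}

Registers:
  {a,b,q} pairwise interfere (3-clique) ⇒ χ ≥ 3
  assign a→r0 b→r2 p→r2 q→r1 z→r2 — no edge inside a register ⇒ χ ≤ 3
  χ = 3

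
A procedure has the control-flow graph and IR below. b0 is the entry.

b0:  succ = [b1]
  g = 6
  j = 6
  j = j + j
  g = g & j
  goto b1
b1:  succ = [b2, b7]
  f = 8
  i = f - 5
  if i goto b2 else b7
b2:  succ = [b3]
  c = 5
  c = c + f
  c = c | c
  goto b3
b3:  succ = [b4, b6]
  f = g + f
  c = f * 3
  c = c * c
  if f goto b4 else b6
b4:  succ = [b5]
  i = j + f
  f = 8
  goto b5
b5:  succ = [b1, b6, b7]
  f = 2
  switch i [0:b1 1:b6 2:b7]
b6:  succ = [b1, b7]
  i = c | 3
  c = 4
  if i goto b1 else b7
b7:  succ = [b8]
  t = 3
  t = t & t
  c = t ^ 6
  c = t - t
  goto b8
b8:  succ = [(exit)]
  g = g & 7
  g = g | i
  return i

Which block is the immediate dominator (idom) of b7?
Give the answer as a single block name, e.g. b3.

Answer: b1

Analysis:
idom tree: b1←b0 b2←b1 b3←b2 b4←b3 b5←b4 b6←b3 b7←b1 b8←b7
Dom∩ at merges:
  b1: preds {b0,b5,b6}: {b0} ∩ {b0,b1,b2,b3,b4,b5} ∩ {b0,b1,b2,b3,b6} = {b0}; idom=b0
  b6: preds {b3,b5}: {b0,b1,b2,b3} ∩ {b0,b1,b2,b3,b4,b5} = {b0,b1,b2,b3}; idom=b3
  b7: preds {b1,b5,b6}: {b0,b1} ∩ {b0,b1,b2,b3,b4,b5} ∩ {b0,b1,b2,b3,b6} = {b0,b1}; idom=b1

idom(b7) = b1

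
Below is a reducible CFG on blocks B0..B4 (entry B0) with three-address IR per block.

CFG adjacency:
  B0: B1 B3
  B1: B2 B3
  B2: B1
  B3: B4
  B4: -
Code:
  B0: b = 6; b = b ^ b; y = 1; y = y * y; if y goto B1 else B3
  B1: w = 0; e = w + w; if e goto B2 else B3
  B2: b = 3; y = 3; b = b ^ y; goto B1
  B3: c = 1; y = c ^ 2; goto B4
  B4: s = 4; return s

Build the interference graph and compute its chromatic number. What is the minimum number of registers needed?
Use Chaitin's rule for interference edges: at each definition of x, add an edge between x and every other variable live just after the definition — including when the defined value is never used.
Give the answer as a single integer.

def/use:
  B0: def={b,y} ue=∅
  B1: def={e,w} ue=∅
  B2: def={b,y} ue=∅
  B3: def={c,y} ue=∅
  B4: def={s} ue=∅

Live sets:
  B0: in=∅ out=∅
  B1: in=∅ out=∅
  B2: in=∅ out=∅
  B3: in=∅ out=∅
  B4: in=∅ out=∅

Conflict graph:
  b — {y}
  c — ∅
  e — ∅
  s — ∅
  w — ∅
  y — {b}

Registers:
  clique {b,y} ⇒ need ≥ 2
  assign b→c0 c→c0 e→c0 s→c0 w→c0 y→c1 — no edge inside a register ⇒ χ ≤ 2
  χ = 2

Answer: 2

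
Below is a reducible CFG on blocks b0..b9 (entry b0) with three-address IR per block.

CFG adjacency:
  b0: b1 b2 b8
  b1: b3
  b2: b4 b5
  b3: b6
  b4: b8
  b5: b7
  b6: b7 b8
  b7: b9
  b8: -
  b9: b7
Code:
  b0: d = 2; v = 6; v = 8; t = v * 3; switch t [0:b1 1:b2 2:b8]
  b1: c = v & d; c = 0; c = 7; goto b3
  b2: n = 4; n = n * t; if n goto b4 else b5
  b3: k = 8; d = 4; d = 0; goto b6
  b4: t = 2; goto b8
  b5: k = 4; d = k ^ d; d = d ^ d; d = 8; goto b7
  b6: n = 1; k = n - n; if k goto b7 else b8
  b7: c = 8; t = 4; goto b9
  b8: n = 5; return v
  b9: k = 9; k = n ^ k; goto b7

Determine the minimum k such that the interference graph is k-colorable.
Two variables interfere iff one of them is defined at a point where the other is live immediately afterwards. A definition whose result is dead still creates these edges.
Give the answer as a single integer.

Per-block:
  b0 def {d,t,v} use ∅
  b1 def {c} use {d,v}
  b2 def {n} use {t}
  b3 def {d,k} use ∅
  b4 def {t} use ∅
  b5 def {d,k} use {d}
  b6 def {k,n} use ∅
  b7 def {c,t} use ∅
  b8 def {n} use {v}
  b9 def {k} use {n}

Backward fixpoint:
  b0: in=∅ out={d,t,v}
  b1: in={d,v} out={v}
  b2: in={d,t,v} out={d,n,v}
  b3: in={v} out={v}
  b4: in={v} out={v}
  b5: in={d,n} out={n}
  b6: in={v} out={n,v}
  b7: in={n} out={n}
  b8: in={v} out=∅
  b9: in={n} out={n}

Conflict graph:
  c↔{n,v}
  d↔{k,n,t,v}
  k↔{d,n,v}
  n↔{c,d,k,t,v}
  t↔{d,n,v}
  v↔{c,d,k,n,t}

Colouring:
  lower bound: {d,k,n,v} mutually conflict ⇒ χ ≥ 4
  4-colouring: r0={n}  r1={v}  r2={c,d}  r3={k,t}
  χ = 4

Answer: 4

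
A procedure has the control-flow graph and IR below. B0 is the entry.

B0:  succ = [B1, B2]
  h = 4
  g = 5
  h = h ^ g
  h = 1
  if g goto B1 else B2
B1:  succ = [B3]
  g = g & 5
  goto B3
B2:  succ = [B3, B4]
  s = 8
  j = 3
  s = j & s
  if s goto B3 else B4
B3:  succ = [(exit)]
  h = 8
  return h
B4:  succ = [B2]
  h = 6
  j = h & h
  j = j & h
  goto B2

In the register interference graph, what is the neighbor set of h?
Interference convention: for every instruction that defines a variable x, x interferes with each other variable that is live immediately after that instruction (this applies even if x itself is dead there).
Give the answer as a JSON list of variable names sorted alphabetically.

def/use:
  B0 def {g,h} use ∅
  B1 def {g} use {g}
  B2 def {j,s} use ∅
  B3 def {h} use ∅
  B4 def {h,j} use ∅

Backward fixpoint:
  B0 li=∅ lo={g}
  B1 li={g} lo=∅
  B2 li=∅ lo=∅
  B3 li=∅ lo=∅
  B4 li=∅ lo=∅

Interfere edges:
  g↔{h}
  h↔{g,j}
  j↔{h,s}
  s↔{j}

N(h) = ["g", "j"]

Answer: ["g", "j"]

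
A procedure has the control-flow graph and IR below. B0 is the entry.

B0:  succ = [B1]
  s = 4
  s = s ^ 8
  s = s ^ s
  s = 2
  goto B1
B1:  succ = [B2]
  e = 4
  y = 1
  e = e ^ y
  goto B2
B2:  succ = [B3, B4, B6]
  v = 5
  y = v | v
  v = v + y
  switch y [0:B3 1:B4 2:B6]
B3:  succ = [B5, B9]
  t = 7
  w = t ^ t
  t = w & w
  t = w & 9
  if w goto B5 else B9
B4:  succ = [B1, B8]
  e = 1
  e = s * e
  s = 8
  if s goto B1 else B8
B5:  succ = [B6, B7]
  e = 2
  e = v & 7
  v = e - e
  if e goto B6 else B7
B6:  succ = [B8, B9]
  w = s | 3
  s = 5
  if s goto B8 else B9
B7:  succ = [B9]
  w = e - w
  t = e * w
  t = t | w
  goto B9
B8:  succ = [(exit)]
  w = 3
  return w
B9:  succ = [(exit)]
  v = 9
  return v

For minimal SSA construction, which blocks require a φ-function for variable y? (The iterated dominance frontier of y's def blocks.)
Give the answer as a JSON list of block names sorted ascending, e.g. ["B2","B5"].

idom tree: B1←B0 B2←B1 B3←B2 B4←B2 B5←B3 B6←B2 B7←B5 B8←B2 B9←B2
Dom at joins:
  B1: preds {B0,B4}: {B0} ∩ {B0,B1,B2,B4} = {B0}; idom=B0
  B6: preds {B2,B5}: {B0,B1,B2} ∩ {B0,B1,B2,B3,B5} = {B0,B1,B2}; idom=B2
  B8: preds {B4,B6}: {B0,B1,B2,B4} ∩ {B0,B1,B2,B6} = {B0,B1,B2}; idom=B2
  B9: preds {B3,B6,B7}: {B0,B1,B2,B3} ∩ {B0,B1,B2,B6} ∩ {B0,B1,B2,B3,B5,B7} = {B0,B1,B2}; idom=B2

Frontier:
  B1←B0: walk · to B0
  B1←B4: walk B4→B2→B1 to B0
  B6←B2: walk · to B2
  B6←B5: walk B5→B3 to B2
  B8←B4: walk B4 to B2
  B8←B6: walk B6 to B2
  B9←B3: walk B3 to B2
  B9←B6: walk B6 to B2
  B9←B7: walk B7→B5→B3 to B2
  B0: DF=∅
  B1: DF={B1}
  B2: DF={B1}
  B3: DF={B6,B9}
  B4: DF={B1,B8}
  B5: DF={B6,B9}
  B6: DF={B8,B9}
  B7: DF={B9}
  B8: DF=∅
  B9: DF=∅

φ for y: defs {B1,B2}
  DF⁺ = {B1}

Answer: ["B1"]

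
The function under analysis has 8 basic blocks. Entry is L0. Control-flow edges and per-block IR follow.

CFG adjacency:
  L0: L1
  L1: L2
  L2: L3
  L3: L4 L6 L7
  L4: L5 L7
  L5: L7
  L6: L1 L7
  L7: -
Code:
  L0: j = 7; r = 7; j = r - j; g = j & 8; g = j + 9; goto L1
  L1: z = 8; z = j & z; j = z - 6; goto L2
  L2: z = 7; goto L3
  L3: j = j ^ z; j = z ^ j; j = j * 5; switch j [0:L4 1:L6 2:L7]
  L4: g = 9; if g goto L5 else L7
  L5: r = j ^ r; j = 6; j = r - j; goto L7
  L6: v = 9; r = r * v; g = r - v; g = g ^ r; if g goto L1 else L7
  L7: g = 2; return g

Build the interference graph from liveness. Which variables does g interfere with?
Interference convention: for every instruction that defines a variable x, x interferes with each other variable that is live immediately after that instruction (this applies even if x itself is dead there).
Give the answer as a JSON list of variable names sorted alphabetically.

Block summaries:
  L0: {g,j,r} / ∅
  L1: {j,z} / {j}
  L2: {z} / ∅
  L3: {j} / {j,z}
  L4: {g} / ∅
  L5: {j,r} / {j,r}
  L6: {g,r,v} / {r}
  L7: {g} / ∅

Liveness:
  L0 li=∅ lo={j,r}
  L1 li={j,r} lo={j,r}
  L2 li={j,r} lo={j,r,z}
  L3 li={j,r,z} lo={j,r}
  L4 li={j,r} lo={j,r}
  L5 li={j,r} lo=∅
  L6 li={j,r} lo={j,r}
  L7 li=∅ lo=∅

Interference:
  g — {j,r}
  j — {g,r,v,z}
  r — {g,j,v,z}
  v — {j,r}
  z — {j,r}

N(g) = ["j", "r"]

Answer: ["j", "r"]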